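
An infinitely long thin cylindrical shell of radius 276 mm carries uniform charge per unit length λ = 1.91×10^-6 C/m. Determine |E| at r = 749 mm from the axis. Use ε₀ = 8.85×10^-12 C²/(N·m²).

E = 4.59×10^4 V/m

By cylindrical symmetry E is radial; use a coaxial Gaussian cylinder of radius 749 mm and length L (r > 276 mm).
The full line charge is enclosed: λ_enc = 1.91e-6 C/m.
Gauss's law: E·2πrL = λ_enc L/ε₀.
E = |λ_enc|/(2πε₀r) = (1.91e-6)/(2π·8.85×10^-12·0.749) = 4.59e4 N/C.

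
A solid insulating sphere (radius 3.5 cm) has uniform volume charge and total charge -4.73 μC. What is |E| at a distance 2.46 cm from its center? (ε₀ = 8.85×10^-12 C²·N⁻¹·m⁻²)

Symmetry ⇒ E = E(r) r̂. Gaussian sphere of radius r = 2.46 cm (r < R).
Only the charge within r is enclosed: Q_enc = Q·(r/R)³ = (-4.73 μC)·(2.46 cm/3.5 cm)³ = -1.642×10^-6 C.
Applying ∮E·dA = Q_enc/ε₀ with Φ = E(4πr²):
E = |Q_enc|/(4πε₀r²) = (1.642×10^-6)/(4π·8.85×10^-12·(0.0246)²) = 2.44×10^7 N/C.

|E| ≈ 2.44×10^7 N/C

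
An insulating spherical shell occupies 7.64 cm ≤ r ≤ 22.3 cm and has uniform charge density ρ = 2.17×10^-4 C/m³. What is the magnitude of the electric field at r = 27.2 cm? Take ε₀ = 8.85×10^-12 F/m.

|E| ≈ 1.18×10^6 N/C

Symmetry ⇒ E = E(r) r̂. Gaussian sphere of radius r = 27.2 cm (r > 22.3 cm, enclosing the whole shell).
Q_enc = ρ·(4π/3)(b³ − a³) = (2.17e-4)·(4π/3)·((0.223)³ − (0.0764)³) = 9.675×10^-6 C.
Since E is radial and uniform over the Gaussian sphere, Φ = E·4πr² = Q_enc/ε₀.
E = |Q_enc|/(4πε₀r²) = (9.675×10^-6)/(4π·8.85×10^-12·(0.272)²) = 1.18×10^6 N/C.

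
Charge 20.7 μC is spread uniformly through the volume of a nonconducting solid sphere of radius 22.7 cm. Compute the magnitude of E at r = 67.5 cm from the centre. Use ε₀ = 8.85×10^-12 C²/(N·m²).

Symmetry ⇒ E = E(r) r̂. Gaussian sphere of radius r = 67.5 cm (r > R, so the entire charge is enclosed).
Q_enc = 20.7 μC = 2.07×10^-5 C.
By Gauss's law, ∮E·dA = E·4πr² = Q_enc/ε₀.
E = |Q_enc|/(4πε₀r²) = (2.07e-5)/(4π·8.85×10^-12·(0.675)²) = 4.09×10^5 N/C.

|E| = 4.09e5 V/m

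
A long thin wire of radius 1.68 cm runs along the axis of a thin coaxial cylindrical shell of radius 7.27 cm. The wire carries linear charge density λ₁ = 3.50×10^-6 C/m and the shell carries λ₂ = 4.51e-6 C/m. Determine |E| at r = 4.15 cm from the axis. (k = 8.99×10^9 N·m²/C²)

E = 1.52×10^6 V/m

By cylindrical symmetry E is radial; use a coaxial Gaussian cylinder of radius 4.15 cm and length L (between the conductors, 1.68 cm < r < 7.27 cm).
Only the inner wire is enclosed; the outer shell contributes nothing inside itself. λ_enc = λ₁ = 3.50e-6 C/m.
By Gauss's law (flux through the curved wall only), E·2πrL = λ_enc L/ε₀.
E = 2k|λ_enc|/r = 2(8.99×10^9)(3.50×10^-6)/(0.0415) = 1.52×10^6 N/C.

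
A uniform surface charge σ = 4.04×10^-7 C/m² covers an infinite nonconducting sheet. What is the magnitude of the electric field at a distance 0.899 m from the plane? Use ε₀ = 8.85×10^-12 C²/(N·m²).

The symmetry is planar: E is normal to the sheet and the same magnitude on both sides. Take a pillbox straddling the sheet with end-cap area A.
Flux Φ = 2EA and Q_enc = σA, so 2EA = σA/ε₀ ⇒ E = |σ|/(2ε₀), independent of distance.
E = |σ|/(2ε₀) = (4.04e-7)/(2·8.85×10^-12) = 2.28×10^4 N/C.

2.28×10^4 N/C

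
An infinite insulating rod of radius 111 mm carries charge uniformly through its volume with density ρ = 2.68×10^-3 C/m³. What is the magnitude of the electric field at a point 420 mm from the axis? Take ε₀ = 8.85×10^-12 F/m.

Take a coaxial cylindrical Gaussian surface of radius r = 420 mm and length L (r > 111 mm, full cross-section enclosed).
λ_enc = ρ·πR² = (2.68×10^-3)π(0.111)² = 1.037e-4 C/m.
Applying ∮E·dA = Q_enc/ε₀ with the end caps contributing no flux:
E = |λ_enc|/(2πε₀r) = (1.037×10^-4)/(2π·8.85×10^-12·0.42) = 4.44e6 N/C.

E ≈ 4.44e6 V/m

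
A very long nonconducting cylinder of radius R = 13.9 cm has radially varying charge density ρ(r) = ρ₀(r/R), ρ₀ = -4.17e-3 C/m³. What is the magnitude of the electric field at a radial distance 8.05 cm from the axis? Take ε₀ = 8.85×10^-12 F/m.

|E| = 7.32×10^6 N/C

Coaxial Gaussian cylinder, radius r = 8.05 cm, length L (r < R).
Integrating ρ over the cross-section to radius r: λ_enc = (2πρ₀/R) ∫₀^r r'^2 dr' = 2πρ₀ r^3/(3·R) = -3.278×10^-5 C/m.
Since E is radial and uniform over the curved surface, Φ = E·2πrL = Q_enc/ε₀ = λ_enc L/ε₀.
E = |λ_enc|/(2πε₀r) = (3.278×10^-5)/(2π·8.85×10^-12·0.0805) = 7.32×10^6 N/C.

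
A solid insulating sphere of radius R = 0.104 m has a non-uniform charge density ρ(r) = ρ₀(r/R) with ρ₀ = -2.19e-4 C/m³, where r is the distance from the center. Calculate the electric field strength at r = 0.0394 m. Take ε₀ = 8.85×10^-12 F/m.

By spherical symmetry E is radial; choose a Gaussian sphere of radius r = 0.0394 m (r < R).
Q_enc = ∫₀^r ρ(r')·4πr'² dr' = (4πρ₀/R) ∫₀^r r'^3 dr' = 4πρ₀ r^4/(4·R) = -1.594e-8 C.
By Gauss's law, ∮E·dA = E·4πr² = Q_enc/ε₀.
E = |Q_enc|/(4πε₀r²) = (1.594×10^-8)/(4π·8.85×10^-12·(0.0394)²) = 9.23×10^4 N/C.

E ≈ 9.23×10^4 N/C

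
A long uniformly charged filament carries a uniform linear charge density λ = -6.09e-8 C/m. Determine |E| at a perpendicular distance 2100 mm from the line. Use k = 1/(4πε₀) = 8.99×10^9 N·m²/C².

Take a coaxial cylindrical Gaussian surface of radius r = 2100 mm and length L.
Q_enc = λL, so λ_enc = -6.09×10^-8 C/m.
By Gauss's law (flux through the curved wall only), E·2πrL = λ_enc L/ε₀.
E = 2k|λ_enc|/r = 2(8.99×10^9)(6.09×10^-8)/(2.1) = 521 N/C.

E = 521 N/C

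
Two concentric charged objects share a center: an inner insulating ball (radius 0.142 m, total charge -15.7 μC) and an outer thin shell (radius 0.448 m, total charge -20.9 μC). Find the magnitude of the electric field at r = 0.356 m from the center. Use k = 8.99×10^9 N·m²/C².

E ≈ 1.11×10^6 N/C

By spherical symmetry E is radial; choose a Gaussian sphere of radius r = 0.356 m (between the bodies, 0.142 m < r < 0.448 m).
Only the inner charge is enclosed; the outer shell contributes nothing inside itself. Q_enc = -15.7 μC = -1.57e-5 C.
Since E is radial and uniform over the Gaussian sphere, Φ = E·4πr² = Q_enc/ε₀.
E = k|Q_enc|/r² = (8.99×10^9)(1.57e-5)/(0.356)² = 1.11×10^6 N/C.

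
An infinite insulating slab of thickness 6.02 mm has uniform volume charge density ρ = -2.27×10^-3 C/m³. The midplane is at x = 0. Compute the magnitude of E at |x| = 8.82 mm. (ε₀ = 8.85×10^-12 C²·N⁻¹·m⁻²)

The point |x| = 8.82 mm lies outside the slab (half-thickness 0.00301 m). A symmetric pillbox spanning the full slab encloses Q_enc = ρ·d·A.
Flux = 2EA ⇒ E = |ρ|d/(2ε₀), independent of distance outside.
E = (2.27e-3)(0.00602)/(2·8.85×10^-12) = 7.72e5 N/C.

7.72×10^5 N/C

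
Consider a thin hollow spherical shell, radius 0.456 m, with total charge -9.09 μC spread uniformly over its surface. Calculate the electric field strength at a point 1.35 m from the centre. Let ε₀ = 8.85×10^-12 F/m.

By spherical symmetry E is radial; choose a Gaussian sphere of radius r = 1.35 m (r > 0.456 m).
The entire shell is enclosed: Q_enc = -9.09e-6 C.
Since E is radial and uniform over the Gaussian sphere, Φ = E·4πr² = Q_enc/ε₀.
E = |Q_enc|/(4πε₀r²) = (9.09e-6)/(4π·8.85×10^-12·(1.35)²) = 4.48e4 N/C.

E = 4.48×10^4 V/m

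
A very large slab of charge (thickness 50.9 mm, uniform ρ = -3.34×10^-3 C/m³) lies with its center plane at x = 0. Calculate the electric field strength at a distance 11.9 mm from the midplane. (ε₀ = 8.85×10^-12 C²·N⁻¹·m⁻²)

|E| = 4.49×10^6 N/C

By symmetry E is perpendicular to the slab. A Gaussian pillbox from −11.9 mm to +11.9 mm (face area A) lies entirely within the slab.
Q_enc = ρ·(2x)·A and flux = 2EA, so 2EA = 2ρxA/ε₀ ⇒ E = |ρ|x/ε₀.
E = (3.34e-3)(0.0119)/(8.85×10^-12) = 4.49e6 N/C.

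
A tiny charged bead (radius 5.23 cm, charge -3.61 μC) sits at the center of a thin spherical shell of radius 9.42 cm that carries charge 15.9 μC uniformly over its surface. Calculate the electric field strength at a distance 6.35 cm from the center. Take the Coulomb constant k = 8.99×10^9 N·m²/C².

|E| = 8.05e6 N/C

By spherical symmetry E is radial; choose a Gaussian sphere of radius r = 6.35 cm (between the bodies, 5.23 cm < r < 9.42 cm).
The shell at 9.42 cm lies outside the Gaussian surface, so Q_enc = -3.61 μC = -3.61×10^-6 C.
Gauss's law: E·4πr² = Q_enc/ε₀.
E = k|Q_enc|/r² = (8.99×10^9)(3.61×10^-6)/(0.0635)² = 8.05×10^6 N/C.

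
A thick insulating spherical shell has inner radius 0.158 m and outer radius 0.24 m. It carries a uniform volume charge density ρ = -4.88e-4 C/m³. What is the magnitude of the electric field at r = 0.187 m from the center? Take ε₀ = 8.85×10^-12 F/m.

Symmetry ⇒ E = E(r) r̂. Gaussian sphere of radius r = 0.187 m (within the shell material, 0.158 m < r < 0.24 m).
Only the shell between 0.158 m and r is enclosed: Q_enc = ρ·(4π/3)(r³ − a³) = (-4.88×10^-4)·(4π/3)·((0.187)³ − (0.158)³) = -5.304×10^-6 C.
Gauss's law: E·4πr² = Q_enc/ε₀.
E = |Q_enc|/(4πε₀r²) = (5.304e-6)/(4π·8.85×10^-12·(0.187)²) = 1.36e6 N/C.

|E| ≈ 1.36e6 V/m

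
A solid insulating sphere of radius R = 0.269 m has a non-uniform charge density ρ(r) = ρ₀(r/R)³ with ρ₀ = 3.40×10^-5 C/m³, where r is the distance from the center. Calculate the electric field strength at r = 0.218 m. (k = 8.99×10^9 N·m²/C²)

Take a concentric spherical Gaussian surface of radius r = 0.218 m (r < R).
Q_enc = ∫₀^r ρ(r')·4πr'² dr' = (4πρ₀/R³) ∫₀^r r'^5 dr' = 4πρ₀ r^6/(6·R³) = 3.927×10^-7 C.
Gauss's law: E·4πr² = Q_enc/ε₀.
E = k|Q_enc|/r² = (8.99×10^9)(3.927e-7)/(0.218)² = 7.43×10^4 N/C.

E = 7.43e4 N/C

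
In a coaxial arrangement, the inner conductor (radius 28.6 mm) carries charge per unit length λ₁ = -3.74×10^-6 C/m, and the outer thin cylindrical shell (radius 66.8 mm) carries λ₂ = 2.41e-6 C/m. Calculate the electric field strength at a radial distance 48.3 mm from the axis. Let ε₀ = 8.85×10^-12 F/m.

Choose a coaxial cylinder of radius r = 48.3 mm (arbitrary length L) as the Gaussian surface (between the conductors, 28.6 mm < r < 66.8 mm).
The shell at 66.8 mm lies outside the Gaussian surface, so λ_enc = λ₁ = -3.74×10^-6 C/m.
By Gauss's law (flux through the curved wall only), E·2πrL = λ_enc L/ε₀.
E = |λ_enc|/(2πε₀r) = (3.74×10^-6)/(2π·8.85×10^-12·0.0483) = 1.39×10^6 N/C.

|E| = 1.39×10^6 V/m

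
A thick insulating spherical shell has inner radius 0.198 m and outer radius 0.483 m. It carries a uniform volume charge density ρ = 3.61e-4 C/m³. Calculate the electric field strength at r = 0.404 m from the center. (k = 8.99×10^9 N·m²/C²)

4.85e6 V/m

Use a concentric Gaussian sphere at r = 0.404 m (within the shell material, 0.198 m < r < 0.483 m).
Only the shell between 0.198 m and r is enclosed: Q_enc = ρ·(4π/3)(r³ − a³) = (3.61×10^-4)·(4π/3)·((0.404)³ − (0.198)³) = 8.797e-5 C.
Since E is radial and uniform over the Gaussian sphere, Φ = E·4πr² = Q_enc/ε₀.
E = k|Q_enc|/r² = (8.99×10^9)(8.797e-5)/(0.404)² = 4.85e6 N/C.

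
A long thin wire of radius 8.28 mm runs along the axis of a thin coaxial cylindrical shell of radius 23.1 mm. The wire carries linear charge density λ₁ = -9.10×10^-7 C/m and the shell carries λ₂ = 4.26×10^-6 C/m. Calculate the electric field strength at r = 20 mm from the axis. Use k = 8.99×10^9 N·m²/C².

|E| = 8.18e5 N/C

Choose a coaxial cylinder of radius r = 20 mm (arbitrary length L) as the Gaussian surface (between the conductors, 8.28 mm < r < 23.1 mm).
The shell at 23.1 mm lies outside the Gaussian surface, so λ_enc = λ₁ = -9.10e-7 C/m.
Since E is radial and uniform over the curved surface, Φ = E·2πrL = Q_enc/ε₀ = λ_enc L/ε₀.
E = 2k|λ_enc|/r = 2(8.99×10^9)(9.10e-7)/(0.02) = 8.18e5 N/C.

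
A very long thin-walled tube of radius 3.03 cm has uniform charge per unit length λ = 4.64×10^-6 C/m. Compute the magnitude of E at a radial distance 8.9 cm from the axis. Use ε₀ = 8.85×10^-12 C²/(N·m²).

E ≈ 9.38×10^5 N/C

Choose a coaxial cylinder of radius r = 8.9 cm (arbitrary length L) as the Gaussian surface (r > 3.03 cm).
The full line charge is enclosed: λ_enc = 4.64×10^-6 C/m.
By Gauss's law (flux through the curved wall only), E·2πrL = λ_enc L/ε₀.
E = |λ_enc|/(2πε₀r) = (4.64×10^-6)/(2π·8.85×10^-12·0.089) = 9.38×10^5 N/C.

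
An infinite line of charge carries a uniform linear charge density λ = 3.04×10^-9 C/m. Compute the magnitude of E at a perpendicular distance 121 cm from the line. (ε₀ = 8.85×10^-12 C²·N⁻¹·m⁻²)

Take a coaxial cylindrical Gaussian surface of radius r = 121 cm and length L.
Q_enc = λL, so λ_enc = 3.04×10^-9 C/m.
By Gauss's law (flux through the curved wall only), E·2πrL = λ_enc L/ε₀.
E = |λ_enc|/(2πε₀r) = (3.04×10^-9)/(2π·8.85×10^-12·1.21) = 45.2 N/C.

E = 45.2 N/C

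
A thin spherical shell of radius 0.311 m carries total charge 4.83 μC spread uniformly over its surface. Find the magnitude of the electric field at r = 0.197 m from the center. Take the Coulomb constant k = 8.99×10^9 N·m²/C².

E = 0 (no enclosed charge)

Symmetry ⇒ E = E(r) r̂. Gaussian sphere of radius r = 0.197 m (inside the shell, r < 0.311 m).
All the charge is outside the Gaussian surface: Q_enc = 0, hence E = 0 everywhere inside the shell.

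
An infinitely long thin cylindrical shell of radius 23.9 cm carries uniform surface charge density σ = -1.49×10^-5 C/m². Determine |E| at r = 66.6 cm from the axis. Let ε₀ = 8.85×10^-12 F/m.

Coaxial Gaussian cylinder, radius r = 66.6 cm, length L (r > 23.9 cm).
The whole shell is enclosed: λ_enc = σ·2πR = (-1.49e-5)·2π·(0.239) = -2.238e-5 C/m.
Since E is radial and uniform over the curved surface, Φ = E·2πrL = Q_enc/ε₀ = λ_enc L/ε₀.
E = |λ_enc|/(2πε₀r) = (2.238e-5)/(2π·8.85×10^-12·0.666) = 6.04×10^5 N/C.

|E| ≈ 6.04×10^5 V/m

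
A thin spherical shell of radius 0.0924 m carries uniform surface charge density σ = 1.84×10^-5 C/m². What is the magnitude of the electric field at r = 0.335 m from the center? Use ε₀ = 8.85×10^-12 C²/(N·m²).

|E| = 1.58×10^5 N/C

By spherical symmetry E is radial; choose a Gaussian sphere of radius r = 0.335 m (r > 0.0924 m).
The entire shell is enclosed: Q_enc = σ·4πR² = (1.84e-5)·4π·(0.0924)² = 1.974×10^-6 C.
Applying ∮E·dA = Q_enc/ε₀ with Φ = E(4πr²):
E = |Q_enc|/(4πε₀r²) = (1.974e-6)/(4π·8.85×10^-12·(0.335)²) = 1.58×10^5 N/C.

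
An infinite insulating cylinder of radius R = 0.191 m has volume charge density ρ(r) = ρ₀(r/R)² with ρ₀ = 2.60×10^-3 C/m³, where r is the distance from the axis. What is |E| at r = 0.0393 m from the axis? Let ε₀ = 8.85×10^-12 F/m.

E = 1.22×10^5 N/C

Coaxial Gaussian cylinder, radius r = 0.0393 m, length L (r < R).
λ_enc = ∫₀^r ρ(r')·2πr' dr' = (2πρ₀/R²)·r^4/4 = 2.671×10^-7 C/m.
Applying ∮E·dA = Q_enc/ε₀ with the end caps contributing no flux:
E = |λ_enc|/(2πε₀r) = (2.671e-7)/(2π·8.85×10^-12·0.0393) = 1.22×10^5 N/C.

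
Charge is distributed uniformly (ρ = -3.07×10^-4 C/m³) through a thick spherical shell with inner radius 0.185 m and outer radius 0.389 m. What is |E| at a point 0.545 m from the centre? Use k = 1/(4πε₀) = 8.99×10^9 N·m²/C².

|E| ≈ 2.04×10^6 N/C

Symmetry ⇒ E = E(r) r̂. Gaussian sphere of radius r = 0.545 m (r > 0.389 m, enclosing the whole shell).
Q_enc = ρ·(4π/3)(b³ − a³) = (-3.07×10^-4)·(4π/3)·((0.389)³ − (0.185)³) = -6.755×10^-5 C.
Gauss's law: E·4πr² = Q_enc/ε₀.
E = k|Q_enc|/r² = (8.99×10^9)(6.755e-5)/(0.545)² = 2.04e6 N/C.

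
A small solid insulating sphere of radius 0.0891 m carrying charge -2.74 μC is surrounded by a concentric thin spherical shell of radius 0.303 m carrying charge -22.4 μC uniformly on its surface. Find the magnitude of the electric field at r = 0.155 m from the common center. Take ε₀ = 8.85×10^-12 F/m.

|E| ≈ 1.03×10^6 V/m

By spherical symmetry E is radial; choose a Gaussian sphere of radius r = 0.155 m (between the bodies, 0.0891 m < r < 0.303 m).
Only the inner charge is enclosed; the outer shell contributes nothing inside itself. Q_enc = -2.74 μC = -2.74×10^-6 C.
Gauss's law: E·4πr² = Q_enc/ε₀.
E = |Q_enc|/(4πε₀r²) = (2.74×10^-6)/(4π·8.85×10^-12·(0.155)²) = 1.03×10^6 N/C.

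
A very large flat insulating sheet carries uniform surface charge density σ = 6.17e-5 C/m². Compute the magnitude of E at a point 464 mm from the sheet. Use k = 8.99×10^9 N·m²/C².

E = 3.49×10^6 V/m

By planar symmetry E is perpendicular to the sheet and uniform; use a Gaussian pillbox with flat faces of area A on each side of the sheet.
Flux Φ = 2EA and Q_enc = σA, so 2EA = σA/ε₀ ⇒ E = |σ|/(2ε₀), independent of distance.
E = 2πk|σ| = 2π(8.99×10^9)(6.17×10^-5) = 3.49×10^6 N/C.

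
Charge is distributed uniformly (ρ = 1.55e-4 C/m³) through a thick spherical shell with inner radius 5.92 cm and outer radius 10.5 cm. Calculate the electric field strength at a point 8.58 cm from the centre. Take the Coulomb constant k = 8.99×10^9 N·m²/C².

Take a concentric spherical Gaussian surface of radius r = 8.58 cm (within the shell material, 5.92 cm < r < 10.5 cm).
Enclosed charge is the volume from a to r: Q_enc = (4π/3)ρ(r³ − a³) = 2.754e-7 C.
By Gauss's law, ∮E·dA = E·4πr² = Q_enc/ε₀.
E = k|Q_enc|/r² = (8.99×10^9)(2.754e-7)/(0.0858)² = 3.36×10^5 N/C.

E ≈ 3.36×10^5 V/m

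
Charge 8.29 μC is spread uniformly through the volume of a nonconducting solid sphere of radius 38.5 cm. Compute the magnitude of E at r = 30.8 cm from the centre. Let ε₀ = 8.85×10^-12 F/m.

4.02×10^5 N/C

Take a concentric spherical Gaussian surface of radius r = 30.8 cm (r < R).
For a uniform sphere the enclosed fraction is (r/R)³, so Q_enc = (8.29 μC)(0.308/0.385)³ = 4.244e-6 C.
Gauss's law: E·4πr² = Q_enc/ε₀.
E = |Q_enc|/(4πε₀r²) = (4.244×10^-6)/(4π·8.85×10^-12·(0.308)²) = 4.02e5 N/C.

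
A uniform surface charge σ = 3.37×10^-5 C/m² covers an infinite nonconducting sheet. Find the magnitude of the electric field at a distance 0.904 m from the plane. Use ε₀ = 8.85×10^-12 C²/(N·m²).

|E| ≈ 1.90e6 N/C

The symmetry is planar: E is normal to the sheet and the same magnitude on both sides. Take a pillbox straddling the sheet with end-cap area A.
Flux Φ = 2EA and Q_enc = σA, so 2EA = σA/ε₀ ⇒ E = |σ|/(2ε₀), independent of distance.
E = |σ|/(2ε₀) = (3.37e-5)/(2·8.85×10^-12) = 1.90×10^6 N/C.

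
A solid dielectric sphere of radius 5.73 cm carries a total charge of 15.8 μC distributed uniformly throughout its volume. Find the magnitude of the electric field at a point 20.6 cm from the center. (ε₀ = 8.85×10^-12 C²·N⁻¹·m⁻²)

E = 3.35×10^6 N/C

By spherical symmetry E is radial; choose a Gaussian sphere of radius r = 20.6 cm (r > R, so the entire charge is enclosed).
Q_enc = 15.8 μC = 1.58×10^-5 C.
Gauss's law: E·4πr² = Q_enc/ε₀.
E = |Q_enc|/(4πε₀r²) = (1.58×10^-5)/(4π·8.85×10^-12·(0.206)²) = 3.35×10^6 N/C.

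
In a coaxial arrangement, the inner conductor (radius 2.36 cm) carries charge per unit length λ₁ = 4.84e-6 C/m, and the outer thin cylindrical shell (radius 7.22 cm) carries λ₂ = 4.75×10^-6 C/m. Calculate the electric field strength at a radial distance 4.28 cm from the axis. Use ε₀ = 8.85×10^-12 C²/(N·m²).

By cylindrical symmetry E is radial; use a coaxial Gaussian cylinder of radius 4.28 cm and length L (between the conductors, 2.36 cm < r < 7.22 cm).
The shell at 7.22 cm lies outside the Gaussian surface, so λ_enc = λ₁ = 4.84e-6 C/m.
Applying ∮E·dA = Q_enc/ε₀ with the end caps contributing no flux:
E = |λ_enc|/(2πε₀r) = (4.84e-6)/(2π·8.85×10^-12·0.0428) = 2.03×10^6 N/C.

E = 2.03×10^6 V/m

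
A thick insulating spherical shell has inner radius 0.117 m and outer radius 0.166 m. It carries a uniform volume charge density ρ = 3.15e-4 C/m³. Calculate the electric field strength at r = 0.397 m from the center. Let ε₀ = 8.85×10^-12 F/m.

2.24×10^5 N/C

By spherical symmetry E is radial; choose a Gaussian sphere of radius r = 0.397 m (r > 0.166 m, enclosing the whole shell).
Q_enc = ρ·(4π/3)(b³ − a³) = (3.15×10^-4)·(4π/3)·((0.166)³ − (0.117)³) = 3.922×10^-6 C.
Applying ∮E·dA = Q_enc/ε₀ with Φ = E(4πr²):
E = |Q_enc|/(4πε₀r²) = (3.922e-6)/(4π·8.85×10^-12·(0.397)²) = 2.24×10^5 N/C.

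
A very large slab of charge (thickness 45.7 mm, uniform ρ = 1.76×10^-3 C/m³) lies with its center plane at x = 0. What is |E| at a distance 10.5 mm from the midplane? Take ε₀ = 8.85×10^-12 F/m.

|E| ≈ 2.09×10^6 N/C

By symmetry E is perpendicular to the slab. A Gaussian pillbox from −10.5 mm to +10.5 mm (face area A) lies entirely within the slab.
Q_enc = ρ·(2x)·A and flux = 2EA, so 2EA = 2ρxA/ε₀ ⇒ E = |ρ|x/ε₀.
E = (1.76×10^-3)(0.0105)/(8.85×10^-12) = 2.09e6 N/C.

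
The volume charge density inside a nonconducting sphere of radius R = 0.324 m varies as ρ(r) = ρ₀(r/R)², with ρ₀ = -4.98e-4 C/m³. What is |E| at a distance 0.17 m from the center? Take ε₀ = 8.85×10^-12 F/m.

Symmetry ⇒ E = E(r) r̂. Gaussian sphere of radius r = 0.17 m (r < R).
Q_enc = ∫₀^r ρ(r')·4πr'² dr' = (4πρ₀/R²) ∫₀^r r'^4 dr' = 4πρ₀ r^5/(5·R²) = -1.693×10^-6 C.
Gauss's law: E·4πr² = Q_enc/ε₀.
E = |Q_enc|/(4πε₀r²) = (1.693e-6)/(4π·8.85×10^-12·(0.17)²) = 5.27×10^5 N/C.

5.27e5 V/m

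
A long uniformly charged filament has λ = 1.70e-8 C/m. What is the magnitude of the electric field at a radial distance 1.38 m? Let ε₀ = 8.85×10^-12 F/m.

Take a coaxial cylindrical Gaussian surface of radius r = 1.38 m and length L.
Q_enc = λL, so λ_enc = 1.70×10^-8 C/m.
By Gauss's law (flux through the curved wall only), E·2πrL = λ_enc L/ε₀.
E = |λ_enc|/(2πε₀r) = (1.70×10^-8)/(2π·8.85×10^-12·1.38) = 222 N/C.

E = 222 N/C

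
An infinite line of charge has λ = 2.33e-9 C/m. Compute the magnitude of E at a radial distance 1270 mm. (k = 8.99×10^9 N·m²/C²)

|E| = 33 N/C

Choose a coaxial cylinder of radius r = 1270 mm (arbitrary length L) as the Gaussian surface.
Q_enc = λL, so λ_enc = 2.33×10^-9 C/m.
Since E is radial and uniform over the curved surface, Φ = E·2πrL = Q_enc/ε₀ = λ_enc L/ε₀.
E = 2k|λ_enc|/r = 2(8.99×10^9)(2.33×10^-9)/(1.27) = 33 N/C.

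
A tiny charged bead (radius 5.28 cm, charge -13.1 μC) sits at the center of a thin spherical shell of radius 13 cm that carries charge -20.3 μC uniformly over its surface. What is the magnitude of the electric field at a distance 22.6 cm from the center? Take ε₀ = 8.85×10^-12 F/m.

E = 5.88e6 V/m

By spherical symmetry E is radial; choose a Gaussian sphere of radius r = 22.6 cm (r > 13 cm, enclosing both).
Q_enc = (-13.1 μC) + (-20.3 μC) = -3.34×10^-5 C.
Applying ∮E·dA = Q_enc/ε₀ with Φ = E(4πr²):
E = |Q_enc|/(4πε₀r²) = (3.34×10^-5)/(4π·8.85×10^-12·(0.226)²) = 5.88e6 N/C.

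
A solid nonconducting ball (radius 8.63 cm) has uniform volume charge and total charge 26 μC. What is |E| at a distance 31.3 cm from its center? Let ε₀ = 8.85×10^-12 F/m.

Symmetry ⇒ E = E(r) r̂. Gaussian sphere of radius r = 31.3 cm (r > R, so the entire charge is enclosed).
Q_enc = 26 μC = 2.60×10^-5 C.
Since E is radial and uniform over the Gaussian sphere, Φ = E·4πr² = Q_enc/ε₀.
E = |Q_enc|/(4πε₀r²) = (2.60e-5)/(4π·8.85×10^-12·(0.313)²) = 2.39×10^6 N/C.

|E| ≈ 2.39×10^6 N/C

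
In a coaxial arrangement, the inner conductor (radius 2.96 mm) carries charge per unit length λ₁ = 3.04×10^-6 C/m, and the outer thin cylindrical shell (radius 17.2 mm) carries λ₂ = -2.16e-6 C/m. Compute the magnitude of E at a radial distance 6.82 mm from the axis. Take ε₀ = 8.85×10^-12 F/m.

Coaxial Gaussian cylinder, radius r = 6.82 mm, length L (between the conductors, 2.96 mm < r < 17.2 mm).
Only the inner wire is enclosed; the outer shell contributes nothing inside itself. λ_enc = λ₁ = 3.04e-6 C/m.
Applying ∮E·dA = Q_enc/ε₀ with the end caps contributing no flux:
E = |λ_enc|/(2πε₀r) = (3.04×10^-6)/(2π·8.85×10^-12·0.00682) = 8.02e6 N/C.

E = 8.02×10^6 N/C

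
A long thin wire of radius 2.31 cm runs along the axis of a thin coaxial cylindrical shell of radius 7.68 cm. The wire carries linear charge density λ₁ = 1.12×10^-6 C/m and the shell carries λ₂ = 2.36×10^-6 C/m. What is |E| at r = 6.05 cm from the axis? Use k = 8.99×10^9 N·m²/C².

|E| = 3.33×10^5 V/m

Coaxial Gaussian cylinder, radius r = 6.05 cm, length L (between the conductors, 2.31 cm < r < 7.68 cm).
The shell at 7.68 cm lies outside the Gaussian surface, so λ_enc = λ₁ = 1.12×10^-6 C/m.
Since E is radial and uniform over the curved surface, Φ = E·2πrL = Q_enc/ε₀ = λ_enc L/ε₀.
E = 2k|λ_enc|/r = 2(8.99×10^9)(1.12e-6)/(0.0605) = 3.33e5 N/C.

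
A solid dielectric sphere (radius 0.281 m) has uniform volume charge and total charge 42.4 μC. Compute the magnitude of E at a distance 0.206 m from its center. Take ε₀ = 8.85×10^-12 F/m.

Symmetry ⇒ E = E(r) r̂. Gaussian sphere of radius r = 0.206 m (r < R).
Only the charge within r is enclosed: Q_enc = Q·(r/R)³ = (42.4 μC)·(0.206 m/0.281 m)³ = 1.671e-5 C.
By Gauss's law, ∮E·dA = E·4πr² = Q_enc/ε₀.
E = |Q_enc|/(4πε₀r²) = (1.671×10^-5)/(4π·8.85×10^-12·(0.206)²) = 3.54e6 N/C.

|E| = 3.54×10^6 N/C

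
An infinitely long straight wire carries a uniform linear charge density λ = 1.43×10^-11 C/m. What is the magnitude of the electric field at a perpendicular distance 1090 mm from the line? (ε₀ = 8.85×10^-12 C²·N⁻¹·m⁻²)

|E| = 0.236 N/C

By cylindrical symmetry E is radial; use a coaxial Gaussian cylinder of radius 1090 mm and length L.
Q_enc = λL, so λ_enc = 1.43×10^-11 C/m.
By Gauss's law (flux through the curved wall only), E·2πrL = λ_enc L/ε₀.
E = |λ_enc|/(2πε₀r) = (1.43×10^-11)/(2π·8.85×10^-12·1.09) = 0.236 N/C.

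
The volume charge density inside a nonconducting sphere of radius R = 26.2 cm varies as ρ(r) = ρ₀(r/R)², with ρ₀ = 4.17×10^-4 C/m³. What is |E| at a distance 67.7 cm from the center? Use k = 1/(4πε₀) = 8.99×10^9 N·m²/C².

|E| ≈ 3.70×10^5 N/C

Symmetry ⇒ E = E(r) r̂. Gaussian sphere of radius r = 67.7 cm (r > R, all charge enclosed).
Q_enc = 4π ∫₀^R ρ₀(r'/R)^2 r'² dr' = 4πρ₀R³/5 = 1.885×10^-5 C.
Applying ∮E·dA = Q_enc/ε₀ with Φ = E(4πr²):
E = k|Q_enc|/r² = (8.99×10^9)(1.885e-5)/(0.677)² = 3.70e5 N/C.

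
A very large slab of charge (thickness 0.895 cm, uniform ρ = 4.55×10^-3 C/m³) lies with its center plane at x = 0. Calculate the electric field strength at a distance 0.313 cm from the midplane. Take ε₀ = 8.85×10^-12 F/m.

By symmetry E is perpendicular to the slab. A Gaussian pillbox from −0.313 cm to +0.313 cm (face area A) lies entirely within the slab.
Q_enc = ρ·(2x)·A and flux = 2EA, so 2EA = 2ρxA/ε₀ ⇒ E = |ρ|x/ε₀.
E = (4.55×10^-3)(0.00313)/(8.85×10^-12) = 1.61e6 N/C.

|E| = 1.61×10^6 V/m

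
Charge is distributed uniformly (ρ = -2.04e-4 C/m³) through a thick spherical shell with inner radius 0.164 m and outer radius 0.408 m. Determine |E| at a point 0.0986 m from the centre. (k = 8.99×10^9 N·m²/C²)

E = 0 (no enclosed charge)

Use a concentric Gaussian sphere at r = 0.0986 m (r < 0.164 m, inside the empty cavity).
No charge is enclosed, so by Gauss's law E·4πr² = 0 ⇒ E = 0.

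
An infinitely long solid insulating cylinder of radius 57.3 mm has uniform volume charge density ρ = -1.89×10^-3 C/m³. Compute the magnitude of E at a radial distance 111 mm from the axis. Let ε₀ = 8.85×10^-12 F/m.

|E| ≈ 3.16×10^6 N/C

Coaxial Gaussian cylinder, radius r = 111 mm, length L (r > 57.3 mm, full cross-section enclosed).
λ_enc = ρ·πR² = (-1.89×10^-3)π(0.0573)² = -1.949×10^-5 C/m.
Gauss's law: E·2πrL = λ_enc L/ε₀.
E = |λ_enc|/(2πε₀r) = (1.949×10^-5)/(2π·8.85×10^-12·0.111) = 3.16×10^6 N/C.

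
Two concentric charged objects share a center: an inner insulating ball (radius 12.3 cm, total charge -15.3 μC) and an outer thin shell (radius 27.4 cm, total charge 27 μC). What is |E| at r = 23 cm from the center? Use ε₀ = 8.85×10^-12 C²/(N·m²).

Use a concentric Gaussian sphere at r = 23 cm (between the bodies, 12.3 cm < r < 27.4 cm).
Only the inner charge is enclosed; the outer shell contributes nothing inside itself. Q_enc = -15.3 μC = -1.53×10^-5 C.
Since E is radial and uniform over the Gaussian sphere, Φ = E·4πr² = Q_enc/ε₀.
E = |Q_enc|/(4πε₀r²) = (1.53×10^-5)/(4π·8.85×10^-12·(0.23)²) = 2.60e6 N/C.

|E| ≈ 2.60×10^6 N/C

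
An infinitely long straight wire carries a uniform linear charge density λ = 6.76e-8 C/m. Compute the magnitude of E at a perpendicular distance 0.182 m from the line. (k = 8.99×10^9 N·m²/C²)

Choose a coaxial cylinder of radius r = 0.182 m (arbitrary length L) as the Gaussian surface.
Q_enc = λL, so λ_enc = 6.76e-8 C/m.
Since E is radial and uniform over the curved surface, Φ = E·2πrL = Q_enc/ε₀ = λ_enc L/ε₀.
E = 2k|λ_enc|/r = 2(8.99×10^9)(6.76×10^-8)/(0.182) = 6.68e3 N/C.

|E| = 6.68e3 V/m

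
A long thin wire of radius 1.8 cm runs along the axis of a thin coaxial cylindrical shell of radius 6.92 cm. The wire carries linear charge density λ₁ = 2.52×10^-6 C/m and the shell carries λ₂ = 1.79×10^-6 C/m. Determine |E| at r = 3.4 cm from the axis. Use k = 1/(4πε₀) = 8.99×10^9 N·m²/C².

E ≈ 1.33×10^6 N/C

Take a coaxial cylindrical Gaussian surface of radius r = 3.4 cm and length L (between the conductors, 1.8 cm < r < 6.92 cm).
Only the inner wire is enclosed; the outer shell contributes nothing inside itself. λ_enc = λ₁ = 2.52×10^-6 C/m.
Applying ∮E·dA = Q_enc/ε₀ with the end caps contributing no flux:
E = 2k|λ_enc|/r = 2(8.99×10^9)(2.52e-6)/(0.034) = 1.33e6 N/C.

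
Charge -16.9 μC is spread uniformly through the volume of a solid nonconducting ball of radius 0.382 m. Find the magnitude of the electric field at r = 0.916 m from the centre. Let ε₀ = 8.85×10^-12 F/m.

Use a concentric Gaussian sphere at r = 0.916 m (r > R, so the entire charge is enclosed).
Q_enc = -16.9 μC = -1.69e-5 C.
Since E is radial and uniform over the Gaussian sphere, Φ = E·4πr² = Q_enc/ε₀.
E = |Q_enc|/(4πε₀r²) = (1.69×10^-5)/(4π·8.85×10^-12·(0.916)²) = 1.81×10^5 N/C.

E ≈ 1.81×10^5 N/C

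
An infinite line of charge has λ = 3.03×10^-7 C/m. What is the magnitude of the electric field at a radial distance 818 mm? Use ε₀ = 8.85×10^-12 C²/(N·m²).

Take a coaxial cylindrical Gaussian surface of radius r = 818 mm and length L.
Q_enc = λL, so λ_enc = 3.03e-7 C/m.
By Gauss's law (flux through the curved wall only), E·2πrL = λ_enc L/ε₀.
E = |λ_enc|/(2πε₀r) = (3.03×10^-7)/(2π·8.85×10^-12·0.818) = 6.66e3 N/C.

|E| ≈ 6.66×10^3 V/m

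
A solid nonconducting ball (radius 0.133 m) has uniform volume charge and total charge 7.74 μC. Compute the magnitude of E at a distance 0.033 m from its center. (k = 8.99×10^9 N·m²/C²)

Use a concentric Gaussian sphere at r = 0.033 m (r < R).
For a uniform sphere the enclosed fraction is (r/R)³, so Q_enc = (7.74 μC)(0.033/0.133)³ = 1.182e-7 C.
Since E is radial and uniform over the Gaussian sphere, Φ = E·4πr² = Q_enc/ε₀.
E = k|Q_enc|/r² = (8.99×10^9)(1.182e-7)/(0.033)² = 9.76×10^5 N/C.

|E| = 9.76×10^5 V/m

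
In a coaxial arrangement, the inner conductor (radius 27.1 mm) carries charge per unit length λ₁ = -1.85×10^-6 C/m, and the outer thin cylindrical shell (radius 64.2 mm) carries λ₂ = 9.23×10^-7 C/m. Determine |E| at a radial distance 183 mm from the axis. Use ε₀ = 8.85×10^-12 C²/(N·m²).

Choose a coaxial cylinder of radius r = 183 mm (arbitrary length L) as the Gaussian surface (r > 64.2 mm, enclosing both).
λ_enc = λ₁ + λ₂ = (-1.85×10^-6) + (9.23e-7) = -9.27×10^-7 C/m.
Gauss's law: E·2πrL = λ_enc L/ε₀.
E = |λ_enc|/(2πε₀r) = (9.27e-7)/(2π·8.85×10^-12·0.183) = 9.11e4 N/C.

|E| ≈ 9.11e4 N/C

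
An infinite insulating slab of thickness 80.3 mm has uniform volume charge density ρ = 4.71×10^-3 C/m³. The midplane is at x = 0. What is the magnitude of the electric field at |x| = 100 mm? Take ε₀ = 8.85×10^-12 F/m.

|E| = 2.14×10^7 N/C

The point |x| = 100 mm lies outside the slab (half-thickness 0.04015 m). A symmetric pillbox spanning the full slab encloses Q_enc = ρ·d·A.
Flux = 2EA ⇒ E = |ρ|d/(2ε₀), independent of distance outside.
E = (4.71e-3)(0.0803)/(2·8.85×10^-12) = 2.14×10^7 N/C.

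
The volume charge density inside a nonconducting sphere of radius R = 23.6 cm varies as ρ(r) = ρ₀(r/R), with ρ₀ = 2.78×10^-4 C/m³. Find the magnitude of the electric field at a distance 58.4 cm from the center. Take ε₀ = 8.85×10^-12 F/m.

E ≈ 3.03×10^5 N/C

Use a concentric Gaussian sphere at r = 58.4 cm (r > R, all charge enclosed).
Q_enc = 4π ∫₀^R ρ₀(r'/R)^1 r'² dr' = 4πρ₀R³/4 = 1.148×10^-5 C.
Since E is radial and uniform over the Gaussian sphere, Φ = E·4πr² = Q_enc/ε₀.
E = |Q_enc|/(4πε₀r²) = (1.148×10^-5)/(4π·8.85×10^-12·(0.584)²) = 3.03e5 N/C.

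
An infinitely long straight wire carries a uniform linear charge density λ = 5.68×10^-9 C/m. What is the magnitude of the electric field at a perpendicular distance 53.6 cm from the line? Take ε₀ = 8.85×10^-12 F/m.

Take a coaxial cylindrical Gaussian surface of radius r = 53.6 cm and length L.
Q_enc = λL, so λ_enc = 5.68e-9 C/m.
Gauss's law: E·2πrL = λ_enc L/ε₀.
E = |λ_enc|/(2πε₀r) = (5.68×10^-9)/(2π·8.85×10^-12·0.536) = 191 N/C.

E = 191 N/C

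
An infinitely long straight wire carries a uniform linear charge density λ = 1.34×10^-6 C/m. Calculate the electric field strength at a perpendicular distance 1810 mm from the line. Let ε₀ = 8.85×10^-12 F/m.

Coaxial Gaussian cylinder, radius r = 1810 mm, length L.
Q_enc = λL, so λ_enc = 1.34×10^-6 C/m.
Gauss's law: E·2πrL = λ_enc L/ε₀.
E = |λ_enc|/(2πε₀r) = (1.34×10^-6)/(2π·8.85×10^-12·1.81) = 1.33e4 N/C.

1.33×10^4 V/m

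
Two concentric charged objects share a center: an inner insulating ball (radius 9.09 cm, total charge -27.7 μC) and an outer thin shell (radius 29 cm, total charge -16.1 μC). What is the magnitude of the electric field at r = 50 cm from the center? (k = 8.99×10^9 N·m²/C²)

E = 1.58×10^6 N/C

Take a concentric spherical Gaussian surface of radius r = 50 cm (r > 29 cm, enclosing both).
Q_enc = (-27.7 μC) + (-16.1 μC) = -4.38e-5 C.
Applying ∮E·dA = Q_enc/ε₀ with Φ = E(4πr²):
E = k|Q_enc|/r² = (8.99×10^9)(4.38×10^-5)/(0.5)² = 1.58×10^6 N/C.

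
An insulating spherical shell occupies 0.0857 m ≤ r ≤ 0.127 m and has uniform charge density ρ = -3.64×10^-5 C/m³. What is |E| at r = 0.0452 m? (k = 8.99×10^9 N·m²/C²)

Use a concentric Gaussian sphere at r = 0.0452 m (r < 0.0857 m, inside the empty cavity).
Q_enc = 0 (all charge lies at larger r); Gauss's law gives E = 0.

E = 0 (no enclosed charge)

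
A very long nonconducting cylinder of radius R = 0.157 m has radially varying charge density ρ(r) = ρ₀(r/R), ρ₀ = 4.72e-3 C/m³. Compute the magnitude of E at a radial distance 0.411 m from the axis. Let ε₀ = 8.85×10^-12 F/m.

Take a coaxial cylindrical Gaussian surface of radius r = 0.411 m and length L (r > R, full charge per length enclosed).
λ_enc = 2π ∫₀^R ρ₀(r'/R)^1 r' dr' = 2πρ₀R²/3 = 2.437×10^-4 C/m.
Gauss's law: E·2πrL = λ_enc L/ε₀.
E = |λ_enc|/(2πε₀r) = (2.437e-4)/(2π·8.85×10^-12·0.411) = 1.07e7 N/C.

|E| = 1.07×10^7 N/C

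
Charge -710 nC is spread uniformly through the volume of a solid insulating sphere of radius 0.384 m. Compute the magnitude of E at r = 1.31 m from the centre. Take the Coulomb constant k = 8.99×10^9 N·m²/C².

Use a concentric Gaussian sphere at r = 1.31 m (r > R, so the entire charge is enclosed).
Q_enc = -710 nC = -7.10e-7 C.
Applying ∮E·dA = Q_enc/ε₀ with Φ = E(4πr²):
E = k|Q_enc|/r² = (8.99×10^9)(7.10×10^-7)/(1.31)² = 3.72e3 N/C.

|E| ≈ 3.72×10^3 N/C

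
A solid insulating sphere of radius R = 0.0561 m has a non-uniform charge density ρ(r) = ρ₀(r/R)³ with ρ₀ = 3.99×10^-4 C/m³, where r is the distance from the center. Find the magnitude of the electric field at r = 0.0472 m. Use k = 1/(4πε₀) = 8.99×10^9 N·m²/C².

By spherical symmetry E is radial; choose a Gaussian sphere of radius r = 0.0472 m (r < R).
Integrate the density: Q_enc = 4π ∫₀^r ρ₀(r'/R)^3 r'² dr' = 4πρ₀ r^6/(6·R³) = 5.234×10^-8 C.
Applying ∮E·dA = Q_enc/ε₀ with Φ = E(4πr²):
E = k|Q_enc|/r² = (8.99×10^9)(5.234×10^-8)/(0.0472)² = 2.11×10^5 N/C.

2.11e5 V/m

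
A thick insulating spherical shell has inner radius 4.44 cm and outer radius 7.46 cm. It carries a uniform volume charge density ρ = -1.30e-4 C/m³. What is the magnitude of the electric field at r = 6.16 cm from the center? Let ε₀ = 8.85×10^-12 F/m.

Use a concentric Gaussian sphere at r = 6.16 cm (within the shell material, 4.44 cm < r < 7.46 cm).
Enclosed charge is the volume from a to r: Q_enc = (4π/3)ρ(r³ − a³) = -7.962e-8 C.
By Gauss's law, ∮E·dA = E·4πr² = Q_enc/ε₀.
E = |Q_enc|/(4πε₀r²) = (7.962×10^-8)/(4π·8.85×10^-12·(0.0616)²) = 1.89e5 N/C.

E ≈ 1.89×10^5 V/m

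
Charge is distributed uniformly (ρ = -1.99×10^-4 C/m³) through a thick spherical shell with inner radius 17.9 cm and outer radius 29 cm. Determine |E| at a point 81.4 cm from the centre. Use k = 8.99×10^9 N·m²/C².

E ≈ 2.11e5 N/C

Take a concentric spherical Gaussian surface of radius r = 81.4 cm (r > 29 cm, enclosing the whole shell).
Q_enc = ρ·(4π/3)(b³ − a³) = (-1.99×10^-4)·(4π/3)·((0.29)³ − (0.179)³) = -1.555×10^-5 C.
By Gauss's law, ∮E·dA = E·4πr² = Q_enc/ε₀.
E = k|Q_enc|/r² = (8.99×10^9)(1.555×10^-5)/(0.814)² = 2.11×10^5 N/C.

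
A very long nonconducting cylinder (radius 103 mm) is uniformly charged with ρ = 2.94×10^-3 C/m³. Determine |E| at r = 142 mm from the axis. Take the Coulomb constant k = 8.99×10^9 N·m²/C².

E = 1.24e7 N/C

Choose a coaxial cylinder of radius r = 142 mm (arbitrary length L) as the Gaussian surface (r > 103 mm, full cross-section enclosed).
λ_enc = ρ·πR² = (2.94e-3)π(0.103)² = 9.799×10^-5 C/m.
By Gauss's law (flux through the curved wall only), E·2πrL = λ_enc L/ε₀.
E = 2k|λ_enc|/r = 2(8.99×10^9)(9.799×10^-5)/(0.142) = 1.24×10^7 N/C.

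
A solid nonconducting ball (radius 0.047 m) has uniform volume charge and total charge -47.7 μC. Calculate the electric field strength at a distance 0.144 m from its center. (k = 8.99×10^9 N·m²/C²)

|E| = 2.07e7 N/C

Take a concentric spherical Gaussian surface of radius r = 0.144 m (r > R, so the entire charge is enclosed).
Q_enc = -47.7 μC = -4.77×10^-5 C.
Gauss's law: E·4πr² = Q_enc/ε₀.
E = k|Q_enc|/r² = (8.99×10^9)(4.77×10^-5)/(0.144)² = 2.07×10^7 N/C.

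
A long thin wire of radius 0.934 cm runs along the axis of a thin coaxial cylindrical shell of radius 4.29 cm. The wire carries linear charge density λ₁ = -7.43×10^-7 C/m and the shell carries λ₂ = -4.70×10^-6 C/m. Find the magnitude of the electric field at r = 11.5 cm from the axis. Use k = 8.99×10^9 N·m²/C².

E ≈ 8.51×10^5 N/C

Take a coaxial cylindrical Gaussian surface of radius r = 11.5 cm and length L (r > 4.29 cm, enclosing both).
λ_enc = λ₁ + λ₂ = (-7.43e-7) + (-4.70×10^-6) = -5.443×10^-6 C/m.
Since E is radial and uniform over the curved surface, Φ = E·2πrL = Q_enc/ε₀ = λ_enc L/ε₀.
E = 2k|λ_enc|/r = 2(8.99×10^9)(5.443e-6)/(0.115) = 8.51×10^5 N/C.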